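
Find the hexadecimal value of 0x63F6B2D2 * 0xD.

0x5138714AA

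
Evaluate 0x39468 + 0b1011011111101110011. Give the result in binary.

0b10010101001111011011

0x39468 = 0b111001010001101000 in binary.
Add column by column in base 2, right to left:
  0+1 = 1
  0+1 = 1
  0+0 = 0
  1+0 = 1
  0+1 = 1
  1+1 = 0 carry 1
  1+1+1 = 1 carry 1
  0+0+1 = 1
  0+1 = 1
  0+1 = 1
  1+1 = 0 carry 1
  0+1+1 = 0 carry 1
  1+1+1 = 1 carry 1
  0+1+1 = 0 carry 1
  0+0+1 = 1
  1+1 = 0 carry 1
  1+1+1 = 1 carry 1
  1+0+1 = 0 carry 1
  0+1+1 = 0 carry 1
  final carry 1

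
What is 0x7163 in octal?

Expand each hex digit to 4 bits: 7=0111 1=0001 6=0110 3=0011.
Group the bits in threes: 111 000 101 100 011 → 70543.

0o70543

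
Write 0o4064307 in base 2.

0b100000110100011000111

Each octal digit is 3 bits: 4=100 0=000 6=110 4=100 3=011 0=000 7=111.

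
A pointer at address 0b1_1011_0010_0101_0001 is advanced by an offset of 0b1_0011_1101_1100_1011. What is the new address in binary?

Add column by column in base 2, right to left:
  1+1 = 0 carry 1
  0+1+1 = 0 carry 1
  0+0+1 = 1
  0+1 = 1
  1+0 = 1
  0+0 = 0
  1+1 = 0 carry 1
  0+1+1 = 0 carry 1
  0+1+1 = 0 carry 1
  1+0+1 = 0 carry 1
  0+1+1 = 0 carry 1
  0+1+1 = 0 carry 1
  1+1+1 = 1 carry 1
  1+1+1 = 1 carry 1
  0+0+1 = 1
  1+0 = 1
  1+1 = 0 carry 1
  final carry 1

0b101111000000011100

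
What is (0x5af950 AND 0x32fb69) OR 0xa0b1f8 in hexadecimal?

0x5af950 AND 0x32fb69 = 0x12f940.
Then OR with 0xa0b1f8.

0xb2f9f8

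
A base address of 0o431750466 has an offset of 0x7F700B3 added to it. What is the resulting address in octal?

0x7F700B3 = 0o775600263 in octal.
Add column by column in base 8, right to left:
  6+3 = 1 carry 1
  6+6+1 = 5 carry 1
  4+2+1 = 7
  0+0 = 0
  5+0 = 5
  7+6 = 5 carry 1
  1+5+1 = 7
  3+7 = 2 carry 1
  4+7+1 = 4 carry 1
  final carry 1

0o1427550751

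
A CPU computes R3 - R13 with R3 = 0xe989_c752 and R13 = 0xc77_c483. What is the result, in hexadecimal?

0xdd1202cf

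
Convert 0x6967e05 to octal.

Expand each hex digit to 4 bits: 6=0110 9=1001 6=0110 7=0111 e=1110 0=0000 5=0101.
Group the bits in threes: 110 100 101 100 111 111 000 000 101 → 645477005.

0o645477005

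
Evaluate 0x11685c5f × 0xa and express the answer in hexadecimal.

0xae139bb6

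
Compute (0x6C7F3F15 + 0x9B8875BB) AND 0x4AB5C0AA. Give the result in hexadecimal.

0x8058080

Add column by column in base 16, right to left:
  5+B = 0 carry 1
  1+B+1 = D
  F+5 = 4 carry 1
  3+7+1 = B
  F+8 = 7 carry 1
  7+8+1 = 0 carry 1
  C+B+1 = 8 carry 1
  6+9+1 = 0 carry 1
  final carry 1
Sum = 0x10807B4D0; now AND with 0x4AB5C0AA:
  1&0=0, 0&4=0, 8&A=8, 0&B=0, 7&5=5, B&C=8, 4&0=0, D&A=8, 0&A=0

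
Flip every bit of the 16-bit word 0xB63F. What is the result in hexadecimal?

0x49C0

Each hex digit d becomes F−d:
  B→4, 6→9, 3→C, F→0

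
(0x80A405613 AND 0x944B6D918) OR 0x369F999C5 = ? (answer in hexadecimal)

0xB69F9D9D5

0x80A405613 AND 0x944B6D918 = 0x800005010.
Then OR with 0x369F999C5.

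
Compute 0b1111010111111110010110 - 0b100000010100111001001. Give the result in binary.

Subtract column by column in base 2:
  0-1 → 1 (borrow)
  1-0-1 → 0
  1-0 → 1
  0-1 → 1 (borrow)
  1-0-1 → 0
  0-0 → 0
  0-1 → 1 (borrow)
  1-1-1 → 1 (borrow)
  1-1-1 → 1 (borrow)
  1-0-1 → 0
  1-0 → 1
  1-1 → 0
  1-0 → 1
  1-1 → 0
  1-0 → 1
  0-0 → 0
  1-0 → 1
  0-0 → 0
  1-0 → 1
  1-0 → 1
  1-1 → 0
  1-0 → 1

0b1011010101010111001101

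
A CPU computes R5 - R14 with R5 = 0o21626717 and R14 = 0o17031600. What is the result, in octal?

0o2575117

Subtract column by column in base 8:
  7-0 → 7
  1-0 → 1
  7-6 → 1
  6-1 → 5
  2-3 → 7 (borrow)
  6-0-1 → 5
  1-7 → 2 (borrow)
  2-1-1 → 0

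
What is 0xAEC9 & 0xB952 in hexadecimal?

AND each hex digit independently (no carries):
  A&B=A, E&9=8, C&5=4, 9&2=0

0xA840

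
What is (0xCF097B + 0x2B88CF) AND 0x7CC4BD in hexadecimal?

Add column by column in base 16, right to left:
  B+F = A carry 1
  7+C+1 = 4 carry 1
  9+8+1 = 2 carry 1
  0+8+1 = 9
  F+B = A carry 1
  C+2+1 = F
Sum = 0xFA924A; now AND with 0x7CC4BD:
  F&7=7, A&C=8, 9&C=8, 2&4=0, 4&B=0, A&D=8

0x788008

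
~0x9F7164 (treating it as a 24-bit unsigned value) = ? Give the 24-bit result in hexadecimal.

Each hex digit d becomes F−d:
  9→6, F→0, 7→8, 1→E, 6→9, 4→B

0x608E9B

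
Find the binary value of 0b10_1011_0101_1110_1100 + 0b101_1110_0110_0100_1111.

Add column by column in base 2, right to left:
  0+1 = 1
  0+1 = 1
  1+1 = 0 carry 1
  1+1+1 = 1 carry 1
  0+0+1 = 1
  1+0 = 1
  1+1 = 0 carry 1
  1+0+1 = 0 carry 1
  1+0+1 = 0 carry 1
  0+1+1 = 0 carry 1
  1+1+1 = 1 carry 1
  0+0+1 = 1
  1+0 = 1
  1+1 = 0 carry 1
  0+1+1 = 0 carry 1
  1+1+1 = 1 carry 1
  0+1+1 = 0 carry 1
  1+0+1 = 0 carry 1
  0+1+1 = 0 carry 1
  final carry 1

0b10001001110000111011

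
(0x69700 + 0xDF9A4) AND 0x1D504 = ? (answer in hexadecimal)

0x9004

Add column by column in base 16, right to left:
  0+4 = 4
  0+A = A
  7+9 = 0 carry 1
  9+F+1 = 9 carry 1
  6+D+1 = 4 carry 1
  final carry 1
Sum = 0x1490A4; now AND with 0x1D504:
  1&0=0, 4&1=0, 9&D=9, 0&5=0, A&0=0, 4&4=4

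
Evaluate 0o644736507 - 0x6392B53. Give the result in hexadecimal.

0o644736507 = 0x693BD47 in hexadecimal.
Subtract column by column in base 16:
  7-3 → 4
  4-5 → F (borrow)
  D-B-1 → 1
  B-2 → 9
  3-9 → A (borrow)
  9-3-1 → 5
  6-6 → 0

0x5A91F4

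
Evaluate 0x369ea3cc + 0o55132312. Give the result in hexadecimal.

0x37535896

0o55132312 = 0xb4b4ca in hexadecimal.
Add column by column in base 16, right to left:
  c+a = 6 carry 1
  c+c+1 = 9 carry 1
  3+4+1 = 8
  a+b = 5 carry 1
  e+4+1 = 3 carry 1
  9+b+1 = 5 carry 1
  6+0+1 = 7
  3+0 = 3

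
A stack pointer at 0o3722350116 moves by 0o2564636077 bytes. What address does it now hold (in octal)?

Add column by column in base 8, right to left:
  6+7 = 5 carry 1
  1+7+1 = 1 carry 1
  1+0+1 = 2
  0+6 = 6
  5+3 = 0 carry 1
  3+6+1 = 2 carry 1
  2+4+1 = 7
  2+6 = 0 carry 1
  7+5+1 = 5 carry 1
  3+2+1 = 6

0o6507206215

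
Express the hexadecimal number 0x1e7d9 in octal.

Expand each hex digit to 4 bits: 1=0001 e=1110 7=0111 d=1101 9=1001.
Group the bits in threes: 011 110 011 111 011 001 → 363731.

0o363731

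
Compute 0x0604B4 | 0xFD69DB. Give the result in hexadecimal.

OR each hex digit independently (no carries):
  0|F=F, 6|D=F, 0|6=6, 4|9=D, B|D=F, 4|B=F

0xFF6DFF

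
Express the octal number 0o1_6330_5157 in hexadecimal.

Each octal digit is 3 bits: 1=001 6=110 3=011 3=011 0=000 5=101 1=001 5=101 7=111.
Group the bits into nibbles: 0001 1100 1101 1000 1010 0110 1111 → 1cd8a6f.

0x1cd8a6f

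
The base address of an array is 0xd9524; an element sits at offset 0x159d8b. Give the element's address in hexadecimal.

0x2332af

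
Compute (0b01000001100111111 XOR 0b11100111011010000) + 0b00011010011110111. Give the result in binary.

First 0b01000001100111111 XOR 0b11100111011010000 = 0b10100110111101111.
Add column by column in base 2, right to left:
  1+1 = 0 carry 1
  1+1+1 = 1 carry 1
  1+1+1 = 1 carry 1
  1+0+1 = 0 carry 1
  0+1+1 = 0 carry 1
  1+1+1 = 1 carry 1
  1+1+1 = 1 carry 1
  1+1+1 = 1 carry 1
  1+0+1 = 0 carry 1
  0+0+1 = 1
  1+1 = 0 carry 1
  1+0+1 = 0 carry 1
  0+1+1 = 0 carry 1
  0+1+1 = 0 carry 1
  1+0+1 = 0 carry 1
  0+0+1 = 1
  1+0 = 1

0b11000001011100110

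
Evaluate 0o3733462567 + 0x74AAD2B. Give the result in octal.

0o4656211242

0x74AAD2B = 0o722526453 in octal.
Add column by column in base 8, right to left:
  7+3 = 2 carry 1
  6+5+1 = 4 carry 1
  5+4+1 = 2 carry 1
  2+6+1 = 1 carry 1
  6+2+1 = 1 carry 1
  4+5+1 = 2 carry 1
  3+2+1 = 6
  3+2 = 5
  7+7 = 6 carry 1
  3+0+1 = 4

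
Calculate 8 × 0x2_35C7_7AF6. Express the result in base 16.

Multiply each base-16 digit by 8, carrying:
  6×8 = 48 → write 0 carry 3
  F×8+3 = 123 → write B carry 7
  A×8+7 = 87 → write 7 carry 5
  7×8+5 = 61 → write D carry 3
  7×8+3 = 59 → write B carry 3
  C×8+3 = 99 → write 3 carry 6
  5×8+6 = 46 → write E carry 2
  3×8+2 = 26 → write A carry 1
  2×8+1 = 17 → write 1 carry 1
  remaining carry: 1

0x11AE3BD7B0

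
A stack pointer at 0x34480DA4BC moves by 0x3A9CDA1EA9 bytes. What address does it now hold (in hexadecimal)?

Add column by column in base 16, right to left:
  C+9 = 5 carry 1
  B+A+1 = 6 carry 1
  4+E+1 = 3 carry 1
  A+1+1 = C
  D+A = 7 carry 1
  0+D+1 = E
  8+C = 4 carry 1
  4+9+1 = E
  4+A = E
  3+3 = 6

0x6EE4E7C365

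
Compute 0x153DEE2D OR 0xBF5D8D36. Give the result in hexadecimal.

0xBF7DEF3F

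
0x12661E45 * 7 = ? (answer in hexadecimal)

0x80CAD3E3

Multiply each base-16 digit by 7, carrying:
  5×7 = 35 → write 3 carry 2
  4×7+2 = 30 → write E carry 1
  E×7+1 = 99 → write 3 carry 6
  1×7+6 = 13 → write D
  6×7 = 42 → write A carry 2
  6×7+2 = 44 → write C carry 2
  2×7+2 = 16 → write 0 carry 1
  1×7+1 = 8 → write 8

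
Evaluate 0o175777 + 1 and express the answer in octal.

The trailing 3 digits are 7 (max in base 8), so adding 1 cascades: they roll to 0 and the next digit up increments.

0o176000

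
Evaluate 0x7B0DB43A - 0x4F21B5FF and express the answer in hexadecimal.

0x2BEBFE3B

Subtract column by column in base 16:
  A-F → B (borrow)
  3-F-1 → 3 (borrow)
  4-5-1 → E (borrow)
  B-B-1 → F (borrow)
  D-1-1 → B
  0-2 → E (borrow)
  B-F-1 → B (borrow)
  7-4-1 → 2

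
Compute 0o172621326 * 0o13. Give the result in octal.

Multiply each base-8 digit by 11, carrying:
  6×11 = 66 → write 2 carry 8
  2×11+8 = 30 → write 6 carry 3
  3×11+3 = 36 → write 4 carry 4
  1×11+4 = 15 → write 7 carry 1
  2×11+1 = 23 → write 7 carry 2
  6×11+2 = 68 → write 4 carry 8
  2×11+8 = 30 → write 6 carry 3
  7×11+3 = 80 → write 0 carry 10
  1×11+10 = 21 → write 5 carry 2
  remaining carry: 2

0o2506477462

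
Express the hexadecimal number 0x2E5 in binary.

0b1011100101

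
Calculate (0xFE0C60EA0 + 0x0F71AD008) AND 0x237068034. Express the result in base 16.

0x17008020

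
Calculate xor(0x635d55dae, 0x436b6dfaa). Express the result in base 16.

XOR each hex digit independently (no carries):
  6^4=2, 3^3=0, 5^6=3, d^b=6, 5^6=3, 5^d=8, d^f=2, a^a=0, e^a=4

0x203638204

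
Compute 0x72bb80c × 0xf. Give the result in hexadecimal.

0x6b8fc8b4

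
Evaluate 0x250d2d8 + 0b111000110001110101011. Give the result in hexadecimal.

0x26d3683

0b111000110001110101011 = 0x1c63ab in hexadecimal.
Add column by column in base 16, right to left:
  8+b = 3 carry 1
  d+a+1 = 8 carry 1
  2+3+1 = 6
  d+6 = 3 carry 1
  0+c+1 = d
  5+1 = 6
  2+0 = 2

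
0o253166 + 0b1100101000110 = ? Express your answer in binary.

0o253166 = 0b10101011001110110 in binary.
Add column by column in base 2, right to left:
  0+0 = 0
  1+1 = 0 carry 1
  1+1+1 = 1 carry 1
  0+0+1 = 1
  1+0 = 1
  1+0 = 1
  1+1 = 0 carry 1
  0+0+1 = 1
  0+1 = 1
  1+0 = 1
  1+0 = 1
  0+1 = 1
  1+1 = 0 carry 1
  0+0+1 = 1
  1+0 = 1
  0+0 = 0
  1+0 = 1

0b10110111110111100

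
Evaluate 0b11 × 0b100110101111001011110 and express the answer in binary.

0b1110100001101100011010

Multiply each base-2 digit by 3, carrying:
  0×3 = 0 → write 0
  1×3 = 3 → write 1 carry 1
  1×3+1 = 4 → write 0 carry 2
  1×3+2 = 5 → write 1 carry 2
  1×3+2 = 5 → write 1 carry 2
  0×3+2 = 2 → write 0 carry 1
  1×3+1 = 4 → write 0 carry 2
  0×3+2 = 2 → write 0 carry 1
  0×3+1 = 1 → write 1
  1×3 = 3 → write 1 carry 1
  1×3+1 = 4 → write 0 carry 2
  1×3+2 = 5 → write 1 carry 2
  1×3+2 = 5 → write 1 carry 2
  0×3+2 = 2 → write 0 carry 1
  1×3+1 = 4 → write 0 carry 2
  0×3+2 = 2 → write 0 carry 1
  1×3+1 = 4 → write 0 carry 2
  1×3+2 = 5 → write 1 carry 2
  0×3+2 = 2 → write 0 carry 1
  0×3+1 = 1 → write 1
  1×3 = 3 → write 1 carry 1
  remaining carry: 1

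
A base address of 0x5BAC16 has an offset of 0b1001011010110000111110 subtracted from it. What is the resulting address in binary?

0x5BAC16 = 0b10110111010110000010110 in binary.
Subtract column by column in base 2:
  0-0 → 0
  1-1 → 0
  1-1 → 0
  0-1 → 1 (borrow)
  1-1-1 → 1 (borrow)
  0-1-1 → 0 (borrow)
  0-0-1 → 1 (borrow)
  0-0-1 → 1 (borrow)
  0-0-1 → 1 (borrow)
  0-0-1 → 1 (borrow)
  1-1-1 → 1 (borrow)
  1-1-1 → 1 (borrow)
  0-0-1 → 1 (borrow)
  1-1-1 → 1 (borrow)
  0-0-1 → 1 (borrow)
  1-1-1 → 1 (borrow)
  1-1-1 → 1 (borrow)
  1-0-1 → 0
  0-1 → 1 (borrow)
  1-0-1 → 0
  1-0 → 1
  0-1 → 1 (borrow)
  1-0-1 → 0

0b1101011111111111011000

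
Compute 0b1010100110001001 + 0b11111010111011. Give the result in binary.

Add column by column in base 2, right to left:
  1+1 = 0 carry 1
  0+1+1 = 0 carry 1
  0+0+1 = 1
  1+1 = 0 carry 1
  0+1+1 = 0 carry 1
  0+1+1 = 0 carry 1
  0+0+1 = 1
  1+1 = 0 carry 1
  1+0+1 = 0 carry 1
  0+1+1 = 0 carry 1
  0+1+1 = 0 carry 1
  1+1+1 = 1 carry 1
  0+1+1 = 0 carry 1
  1+1+1 = 1 carry 1
  0+0+1 = 1
  1+0 = 1

0b1110100001000100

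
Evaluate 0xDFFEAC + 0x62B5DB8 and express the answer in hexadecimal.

0x70B5C64

Add column by column in base 16, right to left:
  C+8 = 4 carry 1
  A+B+1 = 6 carry 1
  E+D+1 = C carry 1
  F+5+1 = 5 carry 1
  F+B+1 = B carry 1
  D+2+1 = 0 carry 1
  0+6+1 = 7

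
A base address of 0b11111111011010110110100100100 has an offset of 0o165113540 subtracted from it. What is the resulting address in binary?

0o165113540 = 0b1110101001001011101100000 in binary.
Subtract column by column in base 2:
  0-0 → 0
  0-0 → 0
  1-0 → 1
  0-0 → 0
  0-0 → 0
  1-1 → 0
  0-1 → 1 (borrow)
  0-0-1 → 1 (borrow)
  1-1-1 → 1 (borrow)
  0-1-1 → 0 (borrow)
  1-1-1 → 1 (borrow)
  1-0-1 → 0
  0-1 → 1 (borrow)
  1-0-1 → 0
  1-0 → 1
  0-1 → 1 (borrow)
  1-0-1 → 0
  0-0 → 0
  1-1 → 0
  1-0 → 1
  0-1 → 1 (borrow)
  1-0-1 → 0
  1-1 → 0
  1-1 → 0
  1-1 → 0
  1-0 → 1
  1-0 → 1
  1-0 → 1
  1-0 → 1

0b11110000110001101010111000100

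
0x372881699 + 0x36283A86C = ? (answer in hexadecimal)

0x6D50BBF05

Add column by column in base 16, right to left:
  9+C = 5 carry 1
  9+6+1 = 0 carry 1
  6+8+1 = F
  1+A = B
  8+3 = B
  8+8 = 0 carry 1
  2+2+1 = 5
  7+6 = D
  3+3 = 6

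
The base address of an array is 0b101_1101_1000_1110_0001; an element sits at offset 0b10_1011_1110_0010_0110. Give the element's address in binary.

Add column by column in base 2, right to left:
  1+0 = 1
  0+1 = 1
  0+1 = 1
  0+0 = 0
  0+0 = 0
  1+1 = 0 carry 1
  1+0+1 = 0 carry 1
  1+0+1 = 0 carry 1
  0+0+1 = 1
  0+1 = 1
  0+1 = 1
  1+1 = 0 carry 1
  1+1+1 = 1 carry 1
  0+1+1 = 0 carry 1
  1+0+1 = 0 carry 1
  1+1+1 = 1 carry 1
  1+0+1 = 0 carry 1
  0+1+1 = 0 carry 1
  1+0+1 = 0 carry 1
  final carry 1

0b10001001011100000111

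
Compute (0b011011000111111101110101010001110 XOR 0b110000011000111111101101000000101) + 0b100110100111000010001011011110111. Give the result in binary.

0b1010010000110000100100011110000010

First 0b011011000111111101110101010001110 XOR 0b110000011000111111101101000000101 = 0b101011011111000010011000010001011.
Add column by column in base 2, right to left:
  1+1 = 0 carry 1
  1+1+1 = 1 carry 1
  0+1+1 = 0 carry 1
  1+0+1 = 0 carry 1
  0+1+1 = 0 carry 1
  0+1+1 = 0 carry 1
  0+1+1 = 0 carry 1
  1+1+1 = 1 carry 1
  0+0+1 = 1
  0+1 = 1
  0+1 = 1
  0+0 = 0
  1+1 = 0 carry 1
  1+0+1 = 0 carry 1
  0+0+1 = 1
  0+0 = 0
  1+1 = 0 carry 1
  0+0+1 = 1
  0+0 = 0
  0+0 = 0
  0+0 = 0
  1+1 = 0 carry 1
  1+1+1 = 1 carry 1
  1+1+1 = 1 carry 1
  1+0+1 = 0 carry 1
  1+0+1 = 0 carry 1
  0+1+1 = 0 carry 1
  1+0+1 = 0 carry 1
  1+1+1 = 1 carry 1
  0+1+1 = 0 carry 1
  1+0+1 = 0 carry 1
  0+0+1 = 1
  1+1 = 0 carry 1
  final carry 1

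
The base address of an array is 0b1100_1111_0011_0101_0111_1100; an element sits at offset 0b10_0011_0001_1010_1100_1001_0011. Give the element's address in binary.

Add column by column in base 2, right to left:
  0+1 = 1
  0+1 = 1
  1+0 = 1
  1+0 = 1
  1+1 = 0 carry 1
  1+0+1 = 0 carry 1
  1+0+1 = 0 carry 1
  0+1+1 = 0 carry 1
  1+0+1 = 0 carry 1
  0+0+1 = 1
  1+1 = 0 carry 1
  0+1+1 = 0 carry 1
  1+0+1 = 0 carry 1
  1+1+1 = 1 carry 1
  0+0+1 = 1
  0+1 = 1
  1+1 = 0 carry 1
  1+0+1 = 0 carry 1
  1+0+1 = 0 carry 1
  1+0+1 = 0 carry 1
  0+1+1 = 0 carry 1
  0+1+1 = 0 carry 1
  1+0+1 = 0 carry 1
  1+0+1 = 0 carry 1
  0+0+1 = 1
  0+1 = 1

0b11000000001110001000001111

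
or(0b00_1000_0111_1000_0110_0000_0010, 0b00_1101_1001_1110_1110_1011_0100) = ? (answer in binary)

OR bit by bit (1 where either bit is 1):
  00100001111000011000000010
| 00110110011110111010110100
= 00110111111110111010110110

0b00110111111110111010110110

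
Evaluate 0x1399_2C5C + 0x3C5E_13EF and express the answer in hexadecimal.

0x4FF7404B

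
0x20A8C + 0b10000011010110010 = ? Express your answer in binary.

0x20A8C = 0b100000101010001100 in binary.
Add column by column in base 2, right to left:
  0+0 = 0
  0+1 = 1
  1+0 = 1
  1+0 = 1
  0+1 = 1
  0+1 = 1
  0+0 = 0
  1+1 = 0 carry 1
  0+0+1 = 1
  1+1 = 0 carry 1
  0+1+1 = 0 carry 1
  1+0+1 = 0 carry 1
  0+0+1 = 1
  0+0 = 0
  0+0 = 0
  0+0 = 0
  0+1 = 1
  1+0 = 1

0b110001000100111110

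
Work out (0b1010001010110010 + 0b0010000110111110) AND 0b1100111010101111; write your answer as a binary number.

Add column by column in base 2, right to left:
  0+0 = 0
  1+1 = 0 carry 1
  0+1+1 = 0 carry 1
  0+1+1 = 0 carry 1
  1+1+1 = 1 carry 1
  1+1+1 = 1 carry 1
  0+0+1 = 1
  1+1 = 0 carry 1
  0+1+1 = 0 carry 1
  1+0+1 = 0 carry 1
  0+0+1 = 1
  0+0 = 0
  0+0 = 0
  1+1 = 0 carry 1
  0+0+1 = 1
  1+0 = 1
Sum = 0b1100010001110000; now AND with 0b1100111010101111:
  1100010001110000
& 1100111010101111
= 1100010000100000

0b1100010000100000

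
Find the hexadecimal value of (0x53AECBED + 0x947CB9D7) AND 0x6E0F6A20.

0x680B0000

Add column by column in base 16, right to left:
  D+7 = 4 carry 1
  E+D+1 = C carry 1
  B+9+1 = 5 carry 1
  C+B+1 = 8 carry 1
  E+C+1 = B carry 1
  A+7+1 = 2 carry 1
  3+4+1 = 8
  5+9 = E
Sum = 0xE82B85C4; now AND with 0x6E0F6A20:
  E&6=6, 8&E=8, 2&0=0, B&F=B, 8&6=0, 5&A=0, C&2=0, 4&0=0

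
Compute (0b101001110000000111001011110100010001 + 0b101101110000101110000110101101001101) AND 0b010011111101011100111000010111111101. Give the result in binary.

0b10011100000010100010000000001011100

Add column by column in base 2, right to left:
  1+1 = 0 carry 1
  0+0+1 = 1
  0+1 = 1
  0+1 = 1
  1+0 = 1
  0+0 = 0
  0+1 = 1
  0+0 = 0
  1+1 = 0 carry 1
  0+1+1 = 0 carry 1
  1+0+1 = 0 carry 1
  1+1+1 = 1 carry 1
  1+0+1 = 0 carry 1
  1+1+1 = 1 carry 1
  0+1+1 = 0 carry 1
  1+0+1 = 0 carry 1
  0+0+1 = 1
  0+0 = 0
  1+0 = 1
  1+1 = 0 carry 1
  1+1+1 = 1 carry 1
  0+1+1 = 0 carry 1
  0+0+1 = 1
  0+1 = 1
  0+0 = 0
  0+0 = 0
  0+0 = 0
  0+0 = 0
  1+1 = 0 carry 1
  1+1+1 = 1 carry 1
  1+1+1 = 1 carry 1
  0+0+1 = 1
  0+1 = 1
  1+1 = 0 carry 1
  0+0+1 = 1
  1+1 = 0 carry 1
  final carry 1
Sum = 0b1010111100000110101010010100001011110; now AND with 0b010011111101011100111000010111111101:
  1010111100000110101010010100001011110
& 0010011111101011100111000010111111101
= 0010011100000010100010000000001011100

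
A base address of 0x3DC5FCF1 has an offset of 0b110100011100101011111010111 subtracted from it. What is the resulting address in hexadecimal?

0b110100011100101011111010111 = 0x68E57D7 in hexadecimal.
Subtract column by column in base 16:
  1-7 → A (borrow)
  F-D-1 → 1
  C-7 → 5
  F-5 → A
  5-E → 7 (borrow)
  C-8-1 → 3
  D-6 → 7
  3-0 → 3

0x3737A51A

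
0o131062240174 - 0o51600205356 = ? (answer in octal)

0o57262032616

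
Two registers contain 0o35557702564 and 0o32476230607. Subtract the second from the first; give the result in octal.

0o3061451755

Subtract column by column in base 8:
  4-7 → 5 (borrow)
  6-0-1 → 5
  5-6 → 7 (borrow)
  2-0-1 → 1
  0-3 → 5 (borrow)
  7-2-1 → 4
  7-6 → 1
  5-7 → 6 (borrow)
  5-4-1 → 0
  5-2 → 3
  3-3 → 0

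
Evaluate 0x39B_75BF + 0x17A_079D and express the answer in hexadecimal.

Add column by column in base 16, right to left:
  F+D = C carry 1
  B+9+1 = 5 carry 1
  5+7+1 = D
  7+0 = 7
  B+A = 5 carry 1
  9+7+1 = 1 carry 1
  3+1+1 = 5

0x5157D5C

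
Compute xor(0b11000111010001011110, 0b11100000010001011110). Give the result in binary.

XOR bit by bit (1 where the bits differ):
  11000111010001011110
^ 11100000010001011110
= 00100111000000000000

0b00100111000000000000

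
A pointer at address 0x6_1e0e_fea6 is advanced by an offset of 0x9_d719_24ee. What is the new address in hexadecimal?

Add column by column in base 16, right to left:
  6+e = 4 carry 1
  a+e+1 = 9 carry 1
  e+4+1 = 3 carry 1
  f+2+1 = 2 carry 1
  e+9+1 = 8 carry 1
  0+1+1 = 2
  e+7 = 5 carry 1
  1+d+1 = f
  6+9 = f

0xff5282394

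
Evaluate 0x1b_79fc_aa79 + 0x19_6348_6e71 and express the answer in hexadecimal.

0x34dd4518ea

Add column by column in base 16, right to left:
  9+1 = a
  7+7 = e
  a+e = 8 carry 1
  a+6+1 = 1 carry 1
  c+8+1 = 5 carry 1
  f+4+1 = 4 carry 1
  9+3+1 = d
  7+6 = d
  b+9 = 4 carry 1
  1+1+1 = 3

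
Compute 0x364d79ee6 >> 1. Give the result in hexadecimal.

0x1b26bcf73

1 bits is not a whole number of base-16 digits; in binary: 1101100100110101111001111011100110 >> 1 = 110110010011010111100111101110011.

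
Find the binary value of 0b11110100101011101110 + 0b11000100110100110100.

0b110111001100000100010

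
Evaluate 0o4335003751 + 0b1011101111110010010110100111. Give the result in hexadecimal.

0x2F332D90

0o4335003751 = 0x237407E9 in hexadecimal.
0b1011101111110010010110100111 = 0xBBF25A7 in hexadecimal.
Add column by column in base 16, right to left:
  9+7 = 0 carry 1
  E+A+1 = 9 carry 1
  7+5+1 = D
  0+2 = 2
  4+F = 3 carry 1
  7+B+1 = 3 carry 1
  3+B+1 = F
  2+0 = 2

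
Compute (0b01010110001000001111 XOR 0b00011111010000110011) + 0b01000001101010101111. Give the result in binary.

0b10001011000011101011

First 0b01010110001000001111 XOR 0b00011111010000110011 = 0b01001001011000111100.
Add column by column in base 2, right to left:
  0+1 = 1
  0+1 = 1
  1+1 = 0 carry 1
  1+1+1 = 1 carry 1
  1+0+1 = 0 carry 1
  1+1+1 = 1 carry 1
  0+0+1 = 1
  0+1 = 1
  0+0 = 0
  1+1 = 0 carry 1
  1+0+1 = 0 carry 1
  0+1+1 = 0 carry 1
  1+1+1 = 1 carry 1
  0+0+1 = 1
  0+0 = 0
  1+0 = 1
  0+0 = 0
  0+0 = 0
  1+1 = 0 carry 1
  final carry 1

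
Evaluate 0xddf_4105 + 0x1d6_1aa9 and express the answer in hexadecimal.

Add column by column in base 16, right to left:
  5+9 = e
  0+a = a
  1+a = b
  4+1 = 5
  f+6 = 5 carry 1
  d+d+1 = b carry 1
  d+1+1 = f

0xfb55bae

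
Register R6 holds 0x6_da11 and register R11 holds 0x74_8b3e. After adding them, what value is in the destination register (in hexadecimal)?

0x7b654f

Add column by column in base 16, right to left:
  1+e = f
  1+3 = 4
  a+b = 5 carry 1
  d+8+1 = 6 carry 1
  6+4+1 = b
  0+7 = 7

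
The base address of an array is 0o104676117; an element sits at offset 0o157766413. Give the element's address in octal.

0o264664532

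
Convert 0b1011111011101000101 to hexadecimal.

Group the bits into nibbles: 0101 1111 0111 0100 0101 → 5f745.

0x5f745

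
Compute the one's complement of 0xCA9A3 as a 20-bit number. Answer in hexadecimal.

0x3565C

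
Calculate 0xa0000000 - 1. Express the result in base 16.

0x9fffffff

The trailing 7 digits are 0, so subtracting 1 borrows through: they become F and the next digit up decrements.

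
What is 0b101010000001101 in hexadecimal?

0x540D

Group the bits into nibbles: 0101 0100 0000 1101 → 540D.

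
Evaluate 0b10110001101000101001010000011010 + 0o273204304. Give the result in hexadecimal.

0b10110001101000101001010000011010 = 0xB1A2941A in hexadecimal.
0o273204304 = 0x2ED08C4 in hexadecimal.
Add column by column in base 16, right to left:
  A+4 = E
  1+C = D
  4+8 = C
  9+0 = 9
  2+D = F
  A+E = 8 carry 1
  1+2+1 = 4
  B+0 = B

0xB48F9CDE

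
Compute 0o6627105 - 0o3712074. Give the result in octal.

0o2715011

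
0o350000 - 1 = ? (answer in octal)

The trailing 4 digits are 0, so subtracting 1 borrows through: they become 7 and the next digit up decrements.

0o347777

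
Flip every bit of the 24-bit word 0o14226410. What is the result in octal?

Each oct digit d becomes 7−d:
  1→6, 4→3, 2→5, 2→5, 6→1, 4→3, 1→6, 0→7

0o63551367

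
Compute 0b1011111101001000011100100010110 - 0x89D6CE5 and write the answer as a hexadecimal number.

0b1011111101001000011100100010110 = 0x5FA43916 in hexadecimal.
Subtract column by column in base 16:
  6-5 → 1
  1-E → 3 (borrow)
  9-C-1 → C (borrow)
  3-6-1 → C (borrow)
  4-D-1 → 6 (borrow)
  A-9-1 → 0
  F-8 → 7
  5-0 → 5

0x5706CC31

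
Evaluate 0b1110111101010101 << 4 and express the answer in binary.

0b11101111010101010000

Left shift by 4: append 4 zero bits.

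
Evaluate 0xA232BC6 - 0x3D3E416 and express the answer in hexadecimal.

0x64F47B0

Subtract column by column in base 16:
  6-6 → 0
  C-1 → B
  B-4 → 7
  2-E → 4 (borrow)
  3-3-1 → F (borrow)
  2-D-1 → 4 (borrow)
  A-3-1 → 6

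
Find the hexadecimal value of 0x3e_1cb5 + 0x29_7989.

0x67963e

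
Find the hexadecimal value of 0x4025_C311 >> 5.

0x2012E18

5 bits is not a whole number of base-16 digits; in binary: 1000000001001011100001100010001 >> 5 = 10000000010010111000011000.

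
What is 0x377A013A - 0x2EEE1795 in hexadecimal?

Subtract column by column in base 16:
  A-5 → 5
  3-9 → A (borrow)
  1-7-1 → 9 (borrow)
  0-1-1 → E (borrow)
  A-E-1 → B (borrow)
  7-E-1 → 8 (borrow)
  7-E-1 → 8 (borrow)
  3-2-1 → 0

0x88BE9A5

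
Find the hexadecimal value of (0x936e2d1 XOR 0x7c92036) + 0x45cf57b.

0x135cb862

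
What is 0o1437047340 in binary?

Each octal digit is 3 bits: 1=001 4=100 3=011 7=111 0=000 4=100 7=111 3=011 4=100 0=000.

0b1100011111000100111011100000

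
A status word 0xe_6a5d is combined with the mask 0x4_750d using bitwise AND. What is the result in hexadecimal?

0x4600d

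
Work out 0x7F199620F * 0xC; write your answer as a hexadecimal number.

0x5F533098B4

Multiply each base-16 digit by 12, carrying:
  F×12 = 180 → write 4 carry 11
  0×12+11 = 11 → write B
  2×12 = 24 → write 8 carry 1
  6×12+1 = 73 → write 9 carry 4
  9×12+4 = 112 → write 0 carry 7
  9×12+7 = 115 → write 3 carry 7
  1×12+7 = 19 → write 3 carry 1
  F×12+1 = 181 → write 5 carry 11
  7×12+11 = 95 → write F carry 5
  remaining carry: 5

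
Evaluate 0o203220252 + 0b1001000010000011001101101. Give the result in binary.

0b11001011100010011100010111

0o203220252 = 0b10000011010010000010101010 in binary.
Add column by column in base 2, right to left:
  0+1 = 1
  1+0 = 1
  0+1 = 1
  1+1 = 0 carry 1
  0+0+1 = 1
  1+1 = 0 carry 1
  0+1+1 = 0 carry 1
  1+0+1 = 0 carry 1
  0+0+1 = 1
  0+1 = 1
  0+1 = 1
  0+0 = 0
  0+0 = 0
  1+0 = 1
  0+0 = 0
  0+0 = 0
  1+1 = 0 carry 1
  0+0+1 = 1
  1+0 = 1
  1+0 = 1
  0+0 = 0
  0+1 = 1
  0+0 = 0
  0+0 = 0
  0+1 = 1
  1+0 = 1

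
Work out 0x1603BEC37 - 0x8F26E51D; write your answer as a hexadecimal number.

Subtract column by column in base 16:
  7-D → A (borrow)
  3-1-1 → 1
  C-5 → 7
  E-E → 0
  B-6 → 5
  3-2 → 1
  0-F → 1 (borrow)
  6-8-1 → D (borrow)
  1-0-1 → 0

0xD115071A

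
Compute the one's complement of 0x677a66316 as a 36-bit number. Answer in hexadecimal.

Each hex digit d becomes f−d:
  6→9, 7→8, 7→8, a→5, 6→9, 6→9, 3→c, 1→e, 6→9

0x988599ce9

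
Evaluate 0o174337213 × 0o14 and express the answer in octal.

0o2725167204

Multiply each base-8 digit by 12, carrying:
  3×12 = 36 → write 4 carry 4
  1×12+4 = 16 → write 0 carry 2
  2×12+2 = 26 → write 2 carry 3
  7×12+3 = 87 → write 7 carry 10
  3×12+10 = 46 → write 6 carry 5
  3×12+5 = 41 → write 1 carry 5
  4×12+5 = 53 → write 5 carry 6
  7×12+6 = 90 → write 2 carry 11
  1×12+11 = 23 → write 7 carry 2
  remaining carry: 2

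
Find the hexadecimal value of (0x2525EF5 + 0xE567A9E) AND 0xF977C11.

0x805811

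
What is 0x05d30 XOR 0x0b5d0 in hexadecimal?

XOR each hex digit independently (no carries):
  0^0=0, 5^b=e, d^5=8, 3^d=e, 0^0=0

0x0e8e0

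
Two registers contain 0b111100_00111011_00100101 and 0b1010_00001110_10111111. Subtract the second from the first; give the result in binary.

Subtract column by column in base 2:
  1-1 → 0
  0-1 → 1 (borrow)
  1-1-1 → 1 (borrow)
  0-1-1 → 0 (borrow)
  0-1-1 → 0 (borrow)
  1-1-1 → 1 (borrow)
  0-0-1 → 1 (borrow)
  0-1-1 → 0 (borrow)
  1-0-1 → 0
  1-1 → 0
  0-1 → 1 (borrow)
  1-1-1 → 1 (borrow)
  1-0-1 → 0
  1-0 → 1
  0-0 → 0
  0-0 → 0
  0-0 → 0
  0-1 → 1 (borrow)
  1-0-1 → 0
  1-1 → 0
  1-0 → 1
  1-0 → 1

0b1100100010110001100110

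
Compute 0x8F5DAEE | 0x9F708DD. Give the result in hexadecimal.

0x9F7DAFF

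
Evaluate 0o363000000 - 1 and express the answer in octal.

0o362777777

The trailing 6 digits are 0, so subtracting 1 borrows through: they become 7 and the next digit up decrements.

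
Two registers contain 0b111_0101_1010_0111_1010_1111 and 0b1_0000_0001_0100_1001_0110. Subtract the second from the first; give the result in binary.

0b11001011001001100011001

Subtract column by column in base 2:
  1-0 → 1
  1-1 → 0
  1-1 → 0
  1-0 → 1
  0-1 → 1 (borrow)
  1-0-1 → 0
  0-0 → 0
  1-1 → 0
  1-0 → 1
  1-0 → 1
  1-1 → 0
  0-0 → 0
  0-1 → 1 (borrow)
  1-0-1 → 0
  0-0 → 0
  1-0 → 1
  1-0 → 1
  0-0 → 0
  1-0 → 1
  0-0 → 0
  1-1 → 0
  1-0 → 1
  1-0 → 1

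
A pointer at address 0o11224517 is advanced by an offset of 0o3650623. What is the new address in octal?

0o15075342

Add column by column in base 8, right to left:
  7+3 = 2 carry 1
  1+2+1 = 4
  5+6 = 3 carry 1
  4+0+1 = 5
  2+5 = 7
  2+6 = 0 carry 1
  1+3+1 = 5
  1+0 = 1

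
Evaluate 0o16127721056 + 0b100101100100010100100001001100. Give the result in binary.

0b10010110111100001110101001111010

0o16127721056 = 0b1110001010111111010001000101110 in binary.
Add column by column in base 2, right to left:
  0+0 = 0
  1+0 = 1
  1+1 = 0 carry 1
  1+1+1 = 1 carry 1
  0+0+1 = 1
  1+0 = 1
  0+1 = 1
  0+0 = 0
  0+0 = 0
  1+0 = 1
  0+0 = 0
  0+1 = 1
  0+0 = 0
  1+0 = 1
  0+1 = 1
  1+0 = 1
  1+1 = 0 carry 1
  1+0+1 = 0 carry 1
  1+0+1 = 0 carry 1
  1+0+1 = 0 carry 1
  1+1+1 = 1 carry 1
  0+0+1 = 1
  1+0 = 1
  0+1 = 1
  1+1 = 0 carry 1
  0+0+1 = 1
  0+1 = 1
  0+0 = 0
  1+0 = 1
  1+1 = 0 carry 1
  1+0+1 = 0 carry 1
  final carry 1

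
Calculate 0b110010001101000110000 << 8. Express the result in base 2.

0b11001000110100011000000000000

Left shift by 8: append 8 zero bits.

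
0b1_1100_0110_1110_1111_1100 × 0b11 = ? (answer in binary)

0b10101010100110011110100

Multiply each base-2 digit by 3, carrying:
  0×3 = 0 → write 0
  0×3 = 0 → write 0
  1×3 = 3 → write 1 carry 1
  1×3+1 = 4 → write 0 carry 2
  1×3+2 = 5 → write 1 carry 2
  1×3+2 = 5 → write 1 carry 2
  1×3+2 = 5 → write 1 carry 2
  1×3+2 = 5 → write 1 carry 2
  0×3+2 = 2 → write 0 carry 1
  1×3+1 = 4 → write 0 carry 2
  1×3+2 = 5 → write 1 carry 2
  1×3+2 = 5 → write 1 carry 2
  0×3+2 = 2 → write 0 carry 1
  1×3+1 = 4 → write 0 carry 2
  1×3+2 = 5 → write 1 carry 2
  0×3+2 = 2 → write 0 carry 1
  0×3+1 = 1 → write 1
  0×3 = 0 → write 0
  1×3 = 3 → write 1 carry 1
  1×3+1 = 4 → write 0 carry 2
  1×3+2 = 5 → write 1 carry 2
  remaining carry: 10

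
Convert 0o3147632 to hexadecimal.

Each octal digit is 3 bits: 3=011 1=001 4=100 7=111 6=110 3=011 2=010.
Group the bits into nibbles: 1100 1100 1111 1001 1010 → CCF9A.

0xCCF9A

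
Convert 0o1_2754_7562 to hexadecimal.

0x15ecf72

Each octal digit is 3 bits: 1=001 2=010 7=111 5=101 4=100 7=111 5=101 6=110 2=010.
Group the bits into nibbles: 0001 0101 1110 1100 1111 0111 0010 → 15ecf72.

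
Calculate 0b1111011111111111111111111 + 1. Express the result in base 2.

0b1111100000000000000000000

The trailing 20 digits are 1 (max in base 2), so adding 1 cascades: they roll to 0 and the next digit up increments.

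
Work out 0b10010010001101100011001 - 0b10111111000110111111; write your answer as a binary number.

0b1111010010100101011010

Subtract column by column in base 2:
  1-1 → 0
  0-1 → 1 (borrow)
  0-1-1 → 0 (borrow)
  1-1-1 → 1 (borrow)
  1-1-1 → 1 (borrow)
  0-1-1 → 0 (borrow)
  0-0-1 → 1 (borrow)
  0-1-1 → 0 (borrow)
  1-1-1 → 1 (borrow)
  1-0-1 → 0
  0-0 → 0
  1-0 → 1
  1-1 → 0
  0-1 → 1 (borrow)
  0-1-1 → 0 (borrow)
  0-1-1 → 0 (borrow)
  1-1-1 → 1 (borrow)
  0-1-1 → 0 (borrow)
  0-0-1 → 1 (borrow)
  1-1-1 → 1 (borrow)
  0-0-1 → 1 (borrow)
  0-0-1 → 1 (borrow)
  1-0-1 → 0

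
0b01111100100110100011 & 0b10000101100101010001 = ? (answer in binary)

0b00000100100100000001

AND bit by bit (1 only where both bits are 1):
  01111100100110100011
& 10000101100101010001
= 00000100100100000001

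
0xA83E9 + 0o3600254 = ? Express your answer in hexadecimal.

0o3600254 = 0xF00AC in hexadecimal.
Add column by column in base 16, right to left:
  9+C = 5 carry 1
  E+A+1 = 9 carry 1
  3+0+1 = 4
  8+0 = 8
  A+F = 9 carry 1
  final carry 1

0x198495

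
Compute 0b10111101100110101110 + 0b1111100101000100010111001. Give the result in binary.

0b1111111100110001001100111

Add column by column in base 2, right to left:
  0+1 = 1
  1+0 = 1
  1+0 = 1
  1+1 = 0 carry 1
  0+1+1 = 0 carry 1
  1+1+1 = 1 carry 1
  0+0+1 = 1
  1+1 = 0 carry 1
  1+0+1 = 0 carry 1
  0+0+1 = 1
  0+0 = 0
  1+1 = 0 carry 1
  1+0+1 = 0 carry 1
  0+0+1 = 1
  1+0 = 1
  1+1 = 0 carry 1
  1+0+1 = 0 carry 1
  1+1+1 = 1 carry 1
  0+0+1 = 1
  1+0 = 1
  0+1 = 1
  0+1 = 1
  0+1 = 1
  0+1 = 1
  0+1 = 1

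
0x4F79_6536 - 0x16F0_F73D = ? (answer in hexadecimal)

Subtract column by column in base 16:
  6-D → 9 (borrow)
  3-3-1 → F (borrow)
  5-7-1 → D (borrow)
  6-F-1 → 6 (borrow)
  9-0-1 → 8
  7-F → 8 (borrow)
  F-6-1 → 8
  4-1 → 3

0x38886DF9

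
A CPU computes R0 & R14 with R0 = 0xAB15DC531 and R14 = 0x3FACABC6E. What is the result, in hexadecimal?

0x2B0488420

AND each hex digit independently (no carries):
  A&3=2, B&F=B, 1&A=0, 5&C=4, D&A=8, C&B=8, 5&C=4, 3&6=2, 1&E=0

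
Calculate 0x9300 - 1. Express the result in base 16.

0x92ff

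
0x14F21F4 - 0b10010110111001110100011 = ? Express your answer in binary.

0b1000000111010111001010001

0x14F21F4 = 0b1010011110010000111110100 in binary.
Subtract column by column in base 2:
  0-1 → 1 (borrow)
  0-1-1 → 0 (borrow)
  1-0-1 → 0
  0-0 → 0
  1-0 → 1
  1-1 → 0
  1-0 → 1
  1-1 → 0
  1-1 → 0
  0-1 → 1 (borrow)
  0-0-1 → 1 (borrow)
  0-0-1 → 1 (borrow)
  0-1-1 → 0 (borrow)
  1-1-1 → 1 (borrow)
  0-1-1 → 0 (borrow)
  0-0-1 → 1 (borrow)
  1-1-1 → 1 (borrow)
  1-1-1 → 1 (borrow)
  1-0-1 → 0
  1-1 → 0
  0-0 → 0
  0-0 → 0
  1-1 → 0
  0-0 → 0
  1-0 → 1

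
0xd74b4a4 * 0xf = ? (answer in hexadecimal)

Multiply each base-16 digit by 15, carrying:
  4×15 = 60 → write c carry 3
  a×15+3 = 153 → write 9 carry 9
  4×15+9 = 69 → write 5 carry 4
  b×15+4 = 169 → write 9 carry 10
  4×15+10 = 70 → write 6 carry 4
  7×15+4 = 109 → write d carry 6
  d×15+6 = 201 → write 9 carry 12
  remaining carry: c

0xc9d6959c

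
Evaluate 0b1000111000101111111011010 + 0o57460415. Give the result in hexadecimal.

0b1000111000101111111011010 = 0x11C5FDA in hexadecimal.
0o57460415 = 0xBE610D in hexadecimal.
Add column by column in base 16, right to left:
  A+D = 7 carry 1
  D+0+1 = E
  F+1 = 0 carry 1
  5+6+1 = C
  C+E = A carry 1
  1+B+1 = D
  1+0 = 1

0x1DAC0E7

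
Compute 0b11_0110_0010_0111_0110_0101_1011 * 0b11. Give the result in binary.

Multiply each base-2 digit by 3, carrying:
  1×3 = 3 → write 1 carry 1
  1×3+1 = 4 → write 0 carry 2
  0×3+2 = 2 → write 0 carry 1
  1×3+1 = 4 → write 0 carry 2
  1×3+2 = 5 → write 1 carry 2
  0×3+2 = 2 → write 0 carry 1
  1×3+1 = 4 → write 0 carry 2
  0×3+2 = 2 → write 0 carry 1
  0×3+1 = 1 → write 1
  1×3 = 3 → write 1 carry 1
  1×3+1 = 4 → write 0 carry 2
  0×3+2 = 2 → write 0 carry 1
  1×3+1 = 4 → write 0 carry 2
  1×3+2 = 5 → write 1 carry 2
  1×3+2 = 5 → write 1 carry 2
  0×3+2 = 2 → write 0 carry 1
  0×3+1 = 1 → write 1
  1×3 = 3 → write 1 carry 1
  0×3+1 = 1 → write 1
  0×3 = 0 → write 0
  0×3 = 0 → write 0
  1×3 = 3 → write 1 carry 1
  1×3+1 = 4 → write 0 carry 2
  0×3+2 = 2 → write 0 carry 1
  1×3+1 = 4 → write 0 carry 2
  1×3+2 = 5 → write 1 carry 2
  remaining carry: 10

0b1010001001110110001100010001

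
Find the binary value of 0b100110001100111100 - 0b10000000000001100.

Subtract column by column in base 2:
  0-0 → 0
  0-0 → 0
  1-1 → 0
  1-1 → 0
  1-0 → 1
  1-0 → 1
  0-0 → 0
  0-0 → 0
  1-0 → 1
  1-0 → 1
  0-0 → 0
  0-0 → 0
  0-0 → 0
  1-0 → 1
  1-0 → 1
  0-0 → 0
  0-1 → 1 (borrow)
  1-0-1 → 0

0b10110001100110000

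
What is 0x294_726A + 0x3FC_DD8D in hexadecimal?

0x6914FF7

Add column by column in base 16, right to left:
  A+D = 7 carry 1
  6+8+1 = F
  2+D = F
  7+D = 4 carry 1
  4+C+1 = 1 carry 1
  9+F+1 = 9 carry 1
  2+3+1 = 6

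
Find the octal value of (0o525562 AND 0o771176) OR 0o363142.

0o763162

0o525562 AND 0o771176 = 0o521162.
Then OR with 0o363142.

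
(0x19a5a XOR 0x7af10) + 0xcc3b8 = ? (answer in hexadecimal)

First 0x19a5a XOR 0x7af10 = 0x6354a.
Add column by column in base 16, right to left:
  a+8 = 2 carry 1
  4+b+1 = 0 carry 1
  5+3+1 = 9
  3+c = f
  6+c = 2 carry 1
  final carry 1

0x12f902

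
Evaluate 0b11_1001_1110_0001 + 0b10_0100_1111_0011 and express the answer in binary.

0b101111011010100

Add column by column in base 2, right to left:
  1+1 = 0 carry 1
  0+1+1 = 0 carry 1
  0+0+1 = 1
  0+0 = 0
  0+1 = 1
  1+1 = 0 carry 1
  1+1+1 = 1 carry 1
  1+1+1 = 1 carry 1
  1+0+1 = 0 carry 1
  0+0+1 = 1
  0+1 = 1
  1+0 = 1
  1+0 = 1
  1+1 = 0 carry 1
  final carry 1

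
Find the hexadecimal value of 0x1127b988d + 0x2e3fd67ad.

Add column by column in base 16, right to left:
  d+d = a carry 1
  8+a+1 = 3 carry 1
  8+7+1 = 0 carry 1
  9+6+1 = 0 carry 1
  b+d+1 = 9 carry 1
  7+f+1 = 7 carry 1
  2+3+1 = 6
  1+e = f
  1+2 = 3

0x3f679003a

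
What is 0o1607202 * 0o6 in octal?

Multiply each base-8 digit by 6, carrying:
  2×6 = 12 → write 4 carry 1
  0×6+1 = 1 → write 1
  2×6 = 12 → write 4 carry 1
  7×6+1 = 43 → write 3 carry 5
  0×6+5 = 5 → write 5
  6×6 = 36 → write 4 carry 4
  1×6+4 = 10 → write 2 carry 1
  remaining carry: 1

0o12453414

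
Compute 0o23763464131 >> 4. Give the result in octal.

0o1177163205

4 bits is not a whole number of base-8 digits; in binary: 10011111110011100110100001011001 >> 4 = 1001111111001110011010000101.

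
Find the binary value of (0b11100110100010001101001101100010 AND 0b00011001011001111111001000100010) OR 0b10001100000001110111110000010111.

0b11100110100010001101001101100010 AND 0b00011001011001111111001000100010 = 0b00000000000000001101001000100010.
Then OR with 0b10001100000001110111110000010111.

0b10001100000001111111111000110111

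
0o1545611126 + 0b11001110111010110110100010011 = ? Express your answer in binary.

0o1545611126 = 0b1101100101110001001001010110 in binary.
Add column by column in base 2, right to left:
  0+1 = 1
  1+1 = 0 carry 1
  1+0+1 = 0 carry 1
  0+0+1 = 1
  1+1 = 0 carry 1
  0+0+1 = 1
  1+0 = 1
  0+0 = 0
  0+1 = 1
  1+0 = 1
  0+1 = 1
  0+1 = 1
  1+0 = 1
  0+1 = 1
  0+1 = 1
  0+0 = 0
  1+1 = 0 carry 1
  1+0+1 = 0 carry 1
  1+1+1 = 1 carry 1
  0+1+1 = 0 carry 1
  1+1+1 = 1 carry 1
  0+0+1 = 1
  0+1 = 1
  1+1 = 0 carry 1
  1+1+1 = 1 carry 1
  0+0+1 = 1
  1+0 = 1
  1+1 = 0 carry 1
  0+1+1 = 0 carry 1
  final carry 1

0b100111011101000111111101101001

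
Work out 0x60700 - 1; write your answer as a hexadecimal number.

0x606FF

The trailing 2 digits are 0, so subtracting 1 borrows through: they become F and the next digit up decrements.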